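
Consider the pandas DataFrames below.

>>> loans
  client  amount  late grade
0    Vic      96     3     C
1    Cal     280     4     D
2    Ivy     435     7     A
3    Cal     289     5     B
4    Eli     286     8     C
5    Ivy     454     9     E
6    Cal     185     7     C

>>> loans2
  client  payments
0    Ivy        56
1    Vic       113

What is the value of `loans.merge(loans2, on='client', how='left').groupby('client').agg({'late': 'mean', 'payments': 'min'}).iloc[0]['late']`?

merge on 'client' (how='left') → 7 rows:
  client  amount  late grade  payments
0    Vic      96     3     C     113.0
1    Cal     280     4     D       NaN
2    Ivy     435     7     A      56.0
3    Cal     289     5     B       NaN
4    Eli     286     8     C       NaN
5    Ivy     454     9     E      56.0
6    Cal     185     7     C       NaN
group by client: mean(late), min(payments):
            late  payments
client                    
Cal     5.333333       NaN
Eli     8.000000       NaN
Ivy     8.000000      56.0
Vic     3.000000     113.0
Then the value at position 0, column 'late': 5.33333333333

5.33333333333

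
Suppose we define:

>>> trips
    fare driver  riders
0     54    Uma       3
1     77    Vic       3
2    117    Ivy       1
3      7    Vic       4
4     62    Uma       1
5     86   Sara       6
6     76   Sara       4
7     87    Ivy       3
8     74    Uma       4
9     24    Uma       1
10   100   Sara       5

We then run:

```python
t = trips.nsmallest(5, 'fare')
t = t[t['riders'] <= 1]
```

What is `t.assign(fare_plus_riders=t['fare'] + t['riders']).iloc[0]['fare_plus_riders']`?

25

take 5 rows with smallest fare:
   fare driver  riders
3     7    Vic       4
9    24    Uma       1
0    54    Uma       3
4    62    Uma       1
8    74    Uma       4
filter rows where riders <= 1:
   fare driver  riders
9    24    Uma       1
4    62    Uma       1
add column fare_plus_riders = t['fare'] + t['riders']:
   fare driver  riders  fare_plus_riders
9    24    Uma       1                25
4    62    Uma       1                63
Finally, value at position 0, column 'fare_plus_riders' = 25.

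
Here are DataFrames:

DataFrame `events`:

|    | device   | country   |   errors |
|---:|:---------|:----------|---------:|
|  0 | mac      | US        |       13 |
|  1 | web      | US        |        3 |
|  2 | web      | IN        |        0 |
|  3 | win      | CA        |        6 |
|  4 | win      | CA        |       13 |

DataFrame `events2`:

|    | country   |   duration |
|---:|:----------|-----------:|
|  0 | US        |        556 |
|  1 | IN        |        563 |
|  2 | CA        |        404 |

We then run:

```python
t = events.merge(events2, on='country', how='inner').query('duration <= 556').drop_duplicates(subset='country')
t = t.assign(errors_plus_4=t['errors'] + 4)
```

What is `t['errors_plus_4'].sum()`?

merge on 'country' (how='inner') → 5 rows:
  device country  errors  duration
0    mac      US      13       556
1    web      US       3       556
2    web      IN       0       563
3    win      CA       6       404
4    win      CA      13       404
filter rows where duration <= 556:
  device country  errors  duration
0    mac      US      13       556
1    web      US       3       556
3    win      CA       6       404
4    win      CA      13       404
drop duplicate country (keep=first):
  device country  errors  duration
0    mac      US      13       556
3    win      CA       6       404
add column errors_plus_4 = t['errors'] + 4:
  device country  errors  duration  errors_plus_4
0    mac      US      13       556             17
3    win      CA       6       404             10
Then the sum of column 'errors_plus_4': 27

27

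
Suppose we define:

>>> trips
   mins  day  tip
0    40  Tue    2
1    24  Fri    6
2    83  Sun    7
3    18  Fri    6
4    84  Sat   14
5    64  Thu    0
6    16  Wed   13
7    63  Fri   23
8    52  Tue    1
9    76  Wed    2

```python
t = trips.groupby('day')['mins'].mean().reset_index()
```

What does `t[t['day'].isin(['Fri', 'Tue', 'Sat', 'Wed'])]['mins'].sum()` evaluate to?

211.0

group by day, mean of mins:
day
Fri    35.0
Sat    84.0
Sun    83.0
Thu    64.0
Tue    46.0
Wed    46.0
Name: mins, dtype: float64
reset_index():
   day  mins
0  Fri  35.0
1  Sat  84.0
2  Sun  83.0
3  Thu  64.0
4  Tue  46.0
5  Wed  46.0
filter rows where day in ['Fri', 'Tue', 'Sat', 'Wed']:
   day  mins
0  Fri  35.0
1  Sat  84.0
4  Tue  46.0
5  Wed  46.0
sum of column 'mins' → 211.0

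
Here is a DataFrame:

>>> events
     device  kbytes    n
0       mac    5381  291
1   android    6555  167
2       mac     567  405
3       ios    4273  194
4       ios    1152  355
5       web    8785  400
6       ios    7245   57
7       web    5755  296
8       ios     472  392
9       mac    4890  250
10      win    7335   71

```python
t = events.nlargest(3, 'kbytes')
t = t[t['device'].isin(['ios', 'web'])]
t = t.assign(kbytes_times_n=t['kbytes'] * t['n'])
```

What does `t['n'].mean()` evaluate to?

take 3 rows with largest kbytes:
   device  kbytes    n
5     web    8785  400
10    win    7335   71
6     ios    7245   57
filter rows where device in ['ios', 'web']:
  device  kbytes    n
5    web    8785  400
6    ios    7245   57
add column kbytes_times_n = t['kbytes'] * t['n']:
  device  kbytes    n  kbytes_times_n
5    web    8785  400         3514000
6    ios    7245   57          412965
Taking the mean of column 'n' gives 228.5.

228.5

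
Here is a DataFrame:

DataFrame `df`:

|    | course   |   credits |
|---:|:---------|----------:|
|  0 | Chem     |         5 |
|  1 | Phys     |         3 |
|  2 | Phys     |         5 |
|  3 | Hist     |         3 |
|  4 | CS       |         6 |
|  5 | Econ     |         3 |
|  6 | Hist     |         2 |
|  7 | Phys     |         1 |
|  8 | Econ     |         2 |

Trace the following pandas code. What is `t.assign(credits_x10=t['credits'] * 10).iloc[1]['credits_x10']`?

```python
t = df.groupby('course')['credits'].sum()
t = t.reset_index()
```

group by course, sum of credits:
course
CS      6
Chem    5
Econ    5
Hist    5
Phys    9
Name: credits, dtype: int64
reset_index():
  course  credits
0     CS        6
1   Chem        5
2   Econ        5
3   Hist        5
4   Phys        9
add column credits_x10 = t['credits'] * 10:
  course  credits  credits_x10
0     CS        6           60
1   Chem        5           50
2   Econ        5           50
3   Hist        5           50
4   Phys        9           90

50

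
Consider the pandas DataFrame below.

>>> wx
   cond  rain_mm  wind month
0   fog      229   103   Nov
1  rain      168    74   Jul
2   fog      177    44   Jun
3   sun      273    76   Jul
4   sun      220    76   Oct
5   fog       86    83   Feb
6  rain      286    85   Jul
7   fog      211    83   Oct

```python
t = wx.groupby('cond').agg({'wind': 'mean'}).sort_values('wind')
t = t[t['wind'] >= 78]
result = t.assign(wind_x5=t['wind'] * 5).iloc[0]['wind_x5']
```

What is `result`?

group by cond, mean of wind:
       wind
cond       
fog   78.25
rain  79.50
sun   76.00
sort by wind:
       wind
cond       
sun   76.00
fog   78.25
rain  79.50
filter rows where wind >= 78:
       wind
cond       
fog   78.25
rain  79.50
add column wind_x5 = t['wind'] * 5:
       wind  wind_x5
cond                
fog   78.25   391.25
rain  79.50   397.50
So iloc[0]['wind_x5'] = 391.25.

391.25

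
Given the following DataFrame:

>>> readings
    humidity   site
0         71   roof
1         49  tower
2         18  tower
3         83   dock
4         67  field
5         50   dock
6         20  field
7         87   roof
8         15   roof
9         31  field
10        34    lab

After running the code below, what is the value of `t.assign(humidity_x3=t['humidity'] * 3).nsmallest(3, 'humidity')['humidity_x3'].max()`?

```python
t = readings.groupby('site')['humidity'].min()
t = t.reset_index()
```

60

group by site, min of humidity:
site
dock     50
field    20
lab      34
roof     15
tower    18
Name: humidity, dtype: int64
reset_index():
    site  humidity
0   dock        50
1  field        20
2    lab        34
3   roof        15
4  tower        18
add column humidity_x3 = t['humidity'] * 3:
    site  humidity  humidity_x3
0   dock        50          150
1  field        20           60
2    lab        34          102
3   roof        15           45
4  tower        18           54
take 3 rows with smallest humidity:
    site  humidity  humidity_x3
3   roof        15           45
4  tower        18           54
1  field        20           60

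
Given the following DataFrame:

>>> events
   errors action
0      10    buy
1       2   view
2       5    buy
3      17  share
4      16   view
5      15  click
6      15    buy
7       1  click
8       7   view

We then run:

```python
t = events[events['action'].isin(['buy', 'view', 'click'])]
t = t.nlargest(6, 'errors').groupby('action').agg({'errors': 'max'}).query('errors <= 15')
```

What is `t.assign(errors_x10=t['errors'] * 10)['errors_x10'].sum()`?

300

filter rows where action in ['buy', 'view', 'click']:
   errors action
0      10    buy
1       2   view
2       5    buy
4      16   view
5      15  click
6      15    buy
7       1  click
8       7   view
take 6 rows with largest errors:
   errors action
4      16   view
5      15  click
6      15    buy
0      10    buy
8       7   view
2       5    buy
group by action, max of errors:
        errors
action        
buy         15
click       15
view        16
filter rows where errors <= 15:
        errors
action        
buy         15
click       15
add column errors_x10 = t['errors'] * 10:
        errors  errors_x10
action                    
buy         15         150
click       15         150
Hence 300.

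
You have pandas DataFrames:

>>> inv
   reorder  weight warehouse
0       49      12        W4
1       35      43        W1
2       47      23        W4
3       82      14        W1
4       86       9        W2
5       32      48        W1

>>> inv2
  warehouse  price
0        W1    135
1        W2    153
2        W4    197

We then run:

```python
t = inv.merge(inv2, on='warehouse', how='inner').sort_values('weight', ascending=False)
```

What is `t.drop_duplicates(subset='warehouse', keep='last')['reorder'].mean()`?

merge on 'warehouse' (how='inner') → 6 rows:
   reorder  weight warehouse  price
0       49      12        W4    197
1       35      43        W1    135
2       47      23        W4    197
3       82      14        W1    135
4       86       9        W2    153
5       32      48        W1    135
sort by weight descending:
   reorder  weight warehouse  price
5       32      48        W1    135
1       35      43        W1    135
2       47      23        W4    197
3       82      14        W1    135
0       49      12        W4    197
4       86       9        W2    153
drop duplicate warehouse (keep=last):
   reorder  weight warehouse  price
3       82      14        W1    135
0       49      12        W4    197
4       86       9        W2    153
mean of column 'reorder' → 72.3333333333

72.3333333333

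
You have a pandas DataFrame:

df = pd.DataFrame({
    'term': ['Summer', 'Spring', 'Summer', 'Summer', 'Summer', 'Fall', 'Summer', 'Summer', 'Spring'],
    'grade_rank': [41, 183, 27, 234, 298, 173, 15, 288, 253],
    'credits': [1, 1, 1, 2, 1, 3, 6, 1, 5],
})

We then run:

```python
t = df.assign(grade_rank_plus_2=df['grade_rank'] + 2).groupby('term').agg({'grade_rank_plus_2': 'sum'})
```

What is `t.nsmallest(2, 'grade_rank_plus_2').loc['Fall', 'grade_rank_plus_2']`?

add column grade_rank_plus_2 = df['grade_rank'] + 2:
     term  grade_rank  credits  grade_rank_plus_2
0  Summer          41        1                 43
1  Spring         183        1                185
2  Summer          27        1                 29
3  Summer         234        2                236
4  Summer         298        1                300
5    Fall         173        3                175
6  Summer          15        6                 17
7  Summer         288        1                290
8  Spring         253        5                255
group by term, sum of grade_rank_plus_2:
        grade_rank_plus_2
term                     
Fall                  175
Spring                440
Summer                915
take 2 rows with smallest grade_rank_plus_2:
        grade_rank_plus_2
term                     
Fall                  175
Spring                440

175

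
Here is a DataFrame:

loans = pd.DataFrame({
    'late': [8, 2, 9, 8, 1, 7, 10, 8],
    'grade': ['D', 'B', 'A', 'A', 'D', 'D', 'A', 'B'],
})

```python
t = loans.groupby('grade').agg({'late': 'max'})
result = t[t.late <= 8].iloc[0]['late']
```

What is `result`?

8

group by grade, max of late:
       late
grade      
A        10
B         8
D         8
filter rows where late <= 8:
       late
grade      
B         8
D         8
Then the value at position 0, column 'late': 8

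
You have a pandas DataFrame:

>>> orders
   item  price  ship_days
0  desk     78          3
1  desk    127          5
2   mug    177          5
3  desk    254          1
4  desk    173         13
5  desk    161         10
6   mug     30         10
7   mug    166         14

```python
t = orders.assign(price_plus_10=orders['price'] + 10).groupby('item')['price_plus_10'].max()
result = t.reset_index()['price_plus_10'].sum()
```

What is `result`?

451

add column price_plus_10 = orders['price'] + 10:
   item  price  ship_days  price_plus_10
0  desk     78          3             88
1  desk    127          5            137
2   mug    177          5            187
3  desk    254          1            264
4  desk    173         13            183
5  desk    161         10            171
6   mug     30         10             40
7   mug    166         14            176
group by item, max of price_plus_10:
item
desk    264
mug     187
Name: price_plus_10, dtype: int64
reset_index():
   item  price_plus_10
0  desk            264
1   mug            187
Hence 451.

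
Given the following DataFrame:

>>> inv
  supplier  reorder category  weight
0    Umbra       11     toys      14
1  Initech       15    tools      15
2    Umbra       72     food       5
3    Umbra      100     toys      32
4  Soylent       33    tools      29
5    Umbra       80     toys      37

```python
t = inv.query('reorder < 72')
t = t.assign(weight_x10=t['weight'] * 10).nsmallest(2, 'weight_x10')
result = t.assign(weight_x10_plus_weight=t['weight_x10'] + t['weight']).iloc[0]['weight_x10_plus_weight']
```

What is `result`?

154

filter rows where reorder < 72:
  supplier  reorder category  weight
0    Umbra       11     toys      14
1  Initech       15    tools      15
4  Soylent       33    tools      29
add column weight_x10 = t['weight'] * 10:
  supplier  reorder category  weight  weight_x10
0    Umbra       11     toys      14         140
1  Initech       15    tools      15         150
4  Soylent       33    tools      29         290
take 2 rows with smallest weight_x10:
  supplier  reorder category  weight  weight_x10
0    Umbra       11     toys      14         140
1  Initech       15    tools      15         150
add column weight_x10_plus_weight = t['weight_x10'] + t['weight']:
  supplier  reorder category  weight  weight_x10  weight_x10_plus_weight
0    Umbra       11     toys      14         140                     154
1  Initech       15    tools      15         150                     165
Reading off the value at position 0, column 'weight_x10_plus_weight', we get 154.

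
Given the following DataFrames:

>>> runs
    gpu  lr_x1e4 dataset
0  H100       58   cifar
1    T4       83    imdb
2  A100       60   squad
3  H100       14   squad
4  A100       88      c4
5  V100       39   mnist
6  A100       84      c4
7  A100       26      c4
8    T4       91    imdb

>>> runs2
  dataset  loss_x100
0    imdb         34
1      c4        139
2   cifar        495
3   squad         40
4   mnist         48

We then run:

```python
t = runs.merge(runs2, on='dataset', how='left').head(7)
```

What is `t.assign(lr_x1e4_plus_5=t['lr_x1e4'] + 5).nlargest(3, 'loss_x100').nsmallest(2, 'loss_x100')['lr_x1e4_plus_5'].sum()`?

182

merge on 'dataset' (how='left') → 9 rows:
    gpu  lr_x1e4 dataset  loss_x100
0  H100       58   cifar        495
1    T4       83    imdb         34
2  A100       60   squad         40
3  H100       14   squad         40
4  A100       88      c4        139
5  V100       39   mnist         48
6  A100       84      c4        139
7  A100       26      c4        139
8    T4       91    imdb         34
take first 7 rows:
    gpu  lr_x1e4 dataset  loss_x100
0  H100       58   cifar        495
1    T4       83    imdb         34
2  A100       60   squad         40
3  H100       14   squad         40
4  A100       88      c4        139
5  V100       39   mnist         48
6  A100       84      c4        139
add column lr_x1e4_plus_5 = t['lr_x1e4'] + 5:
    gpu  lr_x1e4 dataset  loss_x100  lr_x1e4_plus_5
0  H100       58   cifar        495              63
1    T4       83    imdb         34              88
2  A100       60   squad         40              65
3  H100       14   squad         40              19
4  A100       88      c4        139              93
5  V100       39   mnist         48              44
6  A100       84      c4        139              89
take 3 rows with largest loss_x100:
    gpu  lr_x1e4 dataset  loss_x100  lr_x1e4_plus_5
0  H100       58   cifar        495              63
4  A100       88      c4        139              93
6  A100       84      c4        139              89
take 2 rows with smallest loss_x100:
    gpu  lr_x1e4 dataset  loss_x100  lr_x1e4_plus_5
4  A100       88      c4        139              93
6  A100       84      c4        139              89
sum of column 'lr_x1e4_plus_5' → 182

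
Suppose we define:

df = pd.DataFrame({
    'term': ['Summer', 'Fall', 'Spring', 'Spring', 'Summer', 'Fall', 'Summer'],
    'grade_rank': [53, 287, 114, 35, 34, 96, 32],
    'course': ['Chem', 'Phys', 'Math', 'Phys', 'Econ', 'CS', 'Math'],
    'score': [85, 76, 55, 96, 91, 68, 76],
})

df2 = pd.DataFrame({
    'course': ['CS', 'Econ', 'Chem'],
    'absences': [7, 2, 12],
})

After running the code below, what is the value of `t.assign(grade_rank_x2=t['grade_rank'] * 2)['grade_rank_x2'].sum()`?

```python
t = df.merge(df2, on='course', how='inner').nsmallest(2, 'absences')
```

merge on 'course' (how='inner') → 3 rows:
     term  grade_rank course  score  absences
0  Summer          53   Chem     85        12
1  Summer          34   Econ     91         2
2    Fall          96     CS     68         7
take 2 rows with smallest absences:
     term  grade_rank course  score  absences
1  Summer          34   Econ     91         2
2    Fall          96     CS     68         7
add column grade_rank_x2 = t['grade_rank'] * 2:
     term  grade_rank course  score  absences  grade_rank_x2
1  Summer          34   Econ     91         2             68
2    Fall          96     CS     68         7            192
Finally, sum of column 'grade_rank_x2' = 260.

260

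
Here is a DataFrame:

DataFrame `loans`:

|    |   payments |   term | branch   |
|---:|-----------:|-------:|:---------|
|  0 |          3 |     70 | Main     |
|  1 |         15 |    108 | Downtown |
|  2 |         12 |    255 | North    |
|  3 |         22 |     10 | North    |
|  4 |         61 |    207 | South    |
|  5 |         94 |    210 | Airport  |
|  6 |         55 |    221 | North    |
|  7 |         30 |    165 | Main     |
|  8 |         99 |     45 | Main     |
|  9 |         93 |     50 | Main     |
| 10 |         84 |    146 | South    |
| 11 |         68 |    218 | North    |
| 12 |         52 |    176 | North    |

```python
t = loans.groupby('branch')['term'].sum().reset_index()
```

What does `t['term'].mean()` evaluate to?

group by branch, sum of term:
branch
Airport     210
Downtown    108
Main        330
North       880
South       353
Name: term, dtype: int64
reset_index():
     branch  term
0   Airport   210
1  Downtown   108
2      Main   330
3     North   880
4     South   353

376.2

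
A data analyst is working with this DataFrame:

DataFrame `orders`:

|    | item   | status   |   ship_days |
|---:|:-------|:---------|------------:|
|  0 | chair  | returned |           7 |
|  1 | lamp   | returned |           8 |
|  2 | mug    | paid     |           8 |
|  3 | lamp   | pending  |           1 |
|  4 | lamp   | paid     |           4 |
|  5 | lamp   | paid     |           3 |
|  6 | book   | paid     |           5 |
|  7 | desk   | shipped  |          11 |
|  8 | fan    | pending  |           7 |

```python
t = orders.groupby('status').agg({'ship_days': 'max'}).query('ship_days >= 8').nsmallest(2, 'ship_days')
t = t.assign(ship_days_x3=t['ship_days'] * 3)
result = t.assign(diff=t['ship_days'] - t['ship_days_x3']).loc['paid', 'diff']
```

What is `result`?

group by status, max of ship_days:
          ship_days
status             
paid              8
pending           7
returned          8
shipped          11
filter rows where ship_days >= 8:
          ship_days
status             
paid              8
returned          8
shipped          11
take 2 rows with smallest ship_days:
          ship_days
status             
paid              8
returned          8
add column ship_days_x3 = t['ship_days'] * 3:
          ship_days  ship_days_x3
status                           
paid              8            24
returned          8            24
add column diff = t['ship_days'] - t['ship_days_x3']:
          ship_days  ship_days_x3  diff
status                                 
paid              8            24   -16
returned          8            24   -16

-16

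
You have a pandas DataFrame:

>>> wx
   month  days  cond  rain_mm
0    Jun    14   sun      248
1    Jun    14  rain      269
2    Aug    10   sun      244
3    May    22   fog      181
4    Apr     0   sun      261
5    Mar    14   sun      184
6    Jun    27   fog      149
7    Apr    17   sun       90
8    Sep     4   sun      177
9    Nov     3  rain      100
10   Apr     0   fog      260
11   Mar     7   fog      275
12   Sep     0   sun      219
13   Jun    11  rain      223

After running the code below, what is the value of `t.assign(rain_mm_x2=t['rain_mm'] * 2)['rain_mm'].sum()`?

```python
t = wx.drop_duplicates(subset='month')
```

1395

drop duplicate month (keep=first):
  month  days  cond  rain_mm
0   Jun    14   sun      248
2   Aug    10   sun      244
3   May    22   fog      181
4   Apr     0   sun      261
5   Mar    14   sun      184
8   Sep     4   sun      177
9   Nov     3  rain      100
add column rain_mm_x2 = t['rain_mm'] * 2:
  month  days  cond  rain_mm  rain_mm_x2
0   Jun    14   sun      248         496
2   Aug    10   sun      244         488
3   May    22   fog      181         362
4   Apr     0   sun      261         522
5   Mar    14   sun      184         368
8   Sep     4   sun      177         354
9   Nov     3  rain      100         200
Finally, sum of column 'rain_mm' = 1395.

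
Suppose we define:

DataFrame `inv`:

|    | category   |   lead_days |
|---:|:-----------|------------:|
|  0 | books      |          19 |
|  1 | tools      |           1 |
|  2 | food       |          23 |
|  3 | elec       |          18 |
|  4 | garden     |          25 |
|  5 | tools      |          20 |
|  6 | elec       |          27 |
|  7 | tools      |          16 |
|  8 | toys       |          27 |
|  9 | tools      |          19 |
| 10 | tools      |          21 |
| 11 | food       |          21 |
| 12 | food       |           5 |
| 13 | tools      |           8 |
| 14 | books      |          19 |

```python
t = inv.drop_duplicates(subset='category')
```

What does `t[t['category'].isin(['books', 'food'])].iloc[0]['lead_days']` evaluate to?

19

drop duplicate category (keep=first):
  category  lead_days
0    books         19
1    tools          1
2     food         23
3     elec         18
4   garden         25
8     toys         27
filter rows where category in ['books', 'food']:
  category  lead_days
0    books         19
2     food         23
Taking the value at position 0, column 'lead_days' gives 19.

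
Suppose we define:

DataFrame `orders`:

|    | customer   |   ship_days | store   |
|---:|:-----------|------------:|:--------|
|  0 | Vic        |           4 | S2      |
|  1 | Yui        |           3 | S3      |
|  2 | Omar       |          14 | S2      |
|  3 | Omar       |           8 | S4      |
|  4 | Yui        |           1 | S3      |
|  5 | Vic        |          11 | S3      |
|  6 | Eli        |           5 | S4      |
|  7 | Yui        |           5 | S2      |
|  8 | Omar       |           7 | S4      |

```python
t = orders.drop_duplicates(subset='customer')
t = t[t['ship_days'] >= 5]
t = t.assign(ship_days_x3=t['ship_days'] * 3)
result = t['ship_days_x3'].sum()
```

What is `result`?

57

drop duplicate customer (keep=first):
  customer  ship_days store
0      Vic          4    S2
1      Yui          3    S3
2     Omar         14    S2
6      Eli          5    S4
filter rows where ship_days >= 5:
  customer  ship_days store
2     Omar         14    S2
6      Eli          5    S4
add column ship_days_x3 = t['ship_days'] * 3:
  customer  ship_days store  ship_days_x3
2     Omar         14    S2            42
6      Eli          5    S4            15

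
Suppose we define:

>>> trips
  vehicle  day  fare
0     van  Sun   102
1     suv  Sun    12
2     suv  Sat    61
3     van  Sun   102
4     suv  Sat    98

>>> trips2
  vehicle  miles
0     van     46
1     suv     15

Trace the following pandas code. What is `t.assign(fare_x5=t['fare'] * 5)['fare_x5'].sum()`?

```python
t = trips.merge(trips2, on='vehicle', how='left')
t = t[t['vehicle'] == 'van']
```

merge on 'vehicle' (how='left') → 5 rows:
  vehicle  day  fare  miles
0     van  Sun   102     46
1     suv  Sun    12     15
2     suv  Sat    61     15
3     van  Sun   102     46
4     suv  Sat    98     15
filter rows where vehicle == 'van':
  vehicle  day  fare  miles
0     van  Sun   102     46
3     van  Sun   102     46
add column fare_x5 = t['fare'] * 5:
  vehicle  day  fare  miles  fare_x5
0     van  Sun   102     46      510
3     van  Sun   102     46      510
Reading off the sum of column 'fare_x5', we get 1020.

1020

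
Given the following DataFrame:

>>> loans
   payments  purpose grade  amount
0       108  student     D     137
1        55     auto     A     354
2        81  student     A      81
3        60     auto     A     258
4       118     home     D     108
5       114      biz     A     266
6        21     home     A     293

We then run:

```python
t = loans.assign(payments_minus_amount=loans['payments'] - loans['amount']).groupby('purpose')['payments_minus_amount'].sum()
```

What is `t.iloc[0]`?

-497

add column payments_minus_amount = loans['payments'] - loans['amount']:
   payments  purpose grade  amount  payments_minus_amount
0       108  student     D     137                    -29
1        55     auto     A     354                   -299
2        81  student     A      81                      0
3        60     auto     A     258                   -198
4       118     home     D     108                     10
5       114      biz     A     266                   -152
6        21     home     A     293                   -272
group by purpose, sum of payments_minus_amount:
purpose
auto      -497
biz       -152
home      -262
student    -29
Name: payments_minus_amount, dtype: int64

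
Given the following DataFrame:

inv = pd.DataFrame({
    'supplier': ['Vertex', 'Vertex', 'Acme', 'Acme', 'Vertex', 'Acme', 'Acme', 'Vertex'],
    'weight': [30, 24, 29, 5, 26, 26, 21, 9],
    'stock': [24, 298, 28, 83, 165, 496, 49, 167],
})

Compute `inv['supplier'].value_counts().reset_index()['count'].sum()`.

value_counts of supplier:
supplier
Vertex    4
Acme      4
Name: count, dtype: int64
reset_index():
  supplier  count
0   Vertex      4
1     Acme      4
sum of column 'count' → 8

8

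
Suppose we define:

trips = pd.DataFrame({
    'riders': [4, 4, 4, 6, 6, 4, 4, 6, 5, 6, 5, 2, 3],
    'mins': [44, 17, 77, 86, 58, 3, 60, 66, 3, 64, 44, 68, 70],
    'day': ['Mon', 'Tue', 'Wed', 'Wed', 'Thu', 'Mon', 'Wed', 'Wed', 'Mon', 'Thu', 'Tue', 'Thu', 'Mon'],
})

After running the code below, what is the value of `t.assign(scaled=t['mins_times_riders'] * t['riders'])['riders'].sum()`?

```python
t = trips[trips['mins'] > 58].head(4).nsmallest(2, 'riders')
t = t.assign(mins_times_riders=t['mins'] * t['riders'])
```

8

filter rows where mins > 58:
    riders  mins  day
2        4    77  Wed
3        6    86  Wed
6        4    60  Wed
7        6    66  Wed
9        6    64  Thu
11       2    68  Thu
12       3    70  Mon
take first 4 rows:
   riders  mins  day
2       4    77  Wed
3       6    86  Wed
6       4    60  Wed
7       6    66  Wed
take 2 rows with smallest riders:
   riders  mins  day
2       4    77  Wed
6       4    60  Wed
add column mins_times_riders = t['mins'] * t['riders']:
   riders  mins  day  mins_times_riders
2       4    77  Wed                308
6       4    60  Wed                240
add column scaled = t['mins_times_riders'] * t['riders']:
   riders  mins  day  mins_times_riders  scaled
2       4    77  Wed                308    1232
6       4    60  Wed                240     960
sum of column 'riders' → 8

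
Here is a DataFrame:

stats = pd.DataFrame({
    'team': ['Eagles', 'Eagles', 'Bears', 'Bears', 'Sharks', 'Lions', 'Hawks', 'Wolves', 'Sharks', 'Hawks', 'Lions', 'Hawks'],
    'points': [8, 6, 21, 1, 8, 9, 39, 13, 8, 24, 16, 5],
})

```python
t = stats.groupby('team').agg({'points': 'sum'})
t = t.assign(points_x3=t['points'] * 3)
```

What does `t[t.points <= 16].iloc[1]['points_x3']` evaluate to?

48

group by team, sum of points:
        points
team          
Bears       22
Eagles      14
Hawks       68
Lions       25
Sharks      16
Wolves      13
add column points_x3 = t['points'] * 3:
        points  points_x3
team                     
Bears       22         66
Eagles      14         42
Hawks       68        204
Lions       25         75
Sharks      16         48
Wolves      13         39
filter rows where points <= 16:
        points  points_x3
team                     
Eagles      14         42
Sharks      16         48
Wolves      13         39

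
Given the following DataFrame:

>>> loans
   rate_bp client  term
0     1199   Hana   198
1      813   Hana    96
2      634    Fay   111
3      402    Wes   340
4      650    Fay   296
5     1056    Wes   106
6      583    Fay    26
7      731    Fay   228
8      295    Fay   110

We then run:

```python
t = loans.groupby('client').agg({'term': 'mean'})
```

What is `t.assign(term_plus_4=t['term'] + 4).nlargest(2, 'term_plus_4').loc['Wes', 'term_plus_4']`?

group by client, mean of term:
         term
client       
Fay     154.2
Hana    147.0
Wes     223.0
add column term_plus_4 = t['term'] + 4:
         term  term_plus_4
client                    
Fay     154.2        158.2
Hana    147.0        151.0
Wes     223.0        227.0
take 2 rows with largest term_plus_4:
         term  term_plus_4
client                    
Wes     223.0        227.0
Fay     154.2        158.2
The value at row 'Wes', column 'term_plus_4' is 227.0.

227.0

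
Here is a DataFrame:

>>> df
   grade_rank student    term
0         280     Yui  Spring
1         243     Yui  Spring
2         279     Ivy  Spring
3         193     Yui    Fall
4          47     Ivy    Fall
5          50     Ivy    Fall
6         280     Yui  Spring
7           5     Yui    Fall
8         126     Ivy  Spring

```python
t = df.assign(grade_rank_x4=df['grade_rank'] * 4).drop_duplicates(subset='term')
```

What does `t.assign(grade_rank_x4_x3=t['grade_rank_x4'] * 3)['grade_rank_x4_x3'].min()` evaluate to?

2316

add column grade_rank_x4 = df['grade_rank'] * 4:
   grade_rank student    term  grade_rank_x4
0         280     Yui  Spring           1120
1         243     Yui  Spring            972
2         279     Ivy  Spring           1116
3         193     Yui    Fall            772
4          47     Ivy    Fall            188
5          50     Ivy    Fall            200
6         280     Yui  Spring           1120
7           5     Yui    Fall             20
8         126     Ivy  Spring            504
drop duplicate term (keep=first):
   grade_rank student    term  grade_rank_x4
0         280     Yui  Spring           1120
3         193     Yui    Fall            772
add column grade_rank_x4_x3 = t['grade_rank_x4'] * 3:
   grade_rank student    term  grade_rank_x4  grade_rank_x4_x3
0         280     Yui  Spring           1120              3360
3         193     Yui    Fall            772              2316
So min() = 2316.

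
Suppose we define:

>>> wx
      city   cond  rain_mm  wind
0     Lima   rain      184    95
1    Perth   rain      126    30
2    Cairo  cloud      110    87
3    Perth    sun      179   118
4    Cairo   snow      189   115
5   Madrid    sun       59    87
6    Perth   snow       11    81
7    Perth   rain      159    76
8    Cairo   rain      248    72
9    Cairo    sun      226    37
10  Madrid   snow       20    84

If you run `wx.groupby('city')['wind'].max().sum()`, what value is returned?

415

group by city, max of wind:
city
Cairo     115
Lima       95
Madrid     87
Perth     118
Name: wind, dtype: int64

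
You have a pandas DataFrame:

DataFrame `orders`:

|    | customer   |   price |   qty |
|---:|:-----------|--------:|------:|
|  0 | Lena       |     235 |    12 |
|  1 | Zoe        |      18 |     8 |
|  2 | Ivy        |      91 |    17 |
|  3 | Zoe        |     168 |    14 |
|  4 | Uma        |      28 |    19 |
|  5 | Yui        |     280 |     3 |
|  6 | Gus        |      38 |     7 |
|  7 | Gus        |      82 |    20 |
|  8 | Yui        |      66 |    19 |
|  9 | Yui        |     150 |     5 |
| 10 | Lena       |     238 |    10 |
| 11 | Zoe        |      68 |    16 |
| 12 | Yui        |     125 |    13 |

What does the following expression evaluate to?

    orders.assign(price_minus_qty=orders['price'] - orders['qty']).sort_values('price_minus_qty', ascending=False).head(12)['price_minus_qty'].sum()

add column price_minus_qty = orders['price'] - orders['qty']:
   customer  price  qty  price_minus_qty
0      Lena    235   12              223
1       Zoe     18    8               10
2       Ivy     91   17               74
3       Zoe    168   14              154
4       Uma     28   19                9
5       Yui    280    3              277
6       Gus     38    7               31
7       Gus     82   20               62
8       Yui     66   19               47
9       Yui    150    5              145
10     Lena    238   10              228
11      Zoe     68   16               52
12      Yui    125   13              112
sort by price_minus_qty descending:
   customer  price  qty  price_minus_qty
5       Yui    280    3              277
10     Lena    238   10              228
0      Lena    235   12              223
3       Zoe    168   14              154
9       Yui    150    5              145
12      Yui    125   13              112
2       Ivy     91   17               74
7       Gus     82   20               62
11      Zoe     68   16               52
8       Yui     66   19               47
6       Gus     38    7               31
1       Zoe     18    8               10
4       Uma     28   19                9
take first 12 rows:
   customer  price  qty  price_minus_qty
5       Yui    280    3              277
10     Lena    238   10              228
0      Lena    235   12              223
3       Zoe    168   14              154
9       Yui    150    5              145
12      Yui    125   13              112
2       Ivy     91   17               74
7       Gus     82   20               62
11      Zoe     68   16               52
8       Yui     66   19               47
6       Gus     38    7               31
1       Zoe     18    8               10
sum of column 'price_minus_qty' → 1415

1415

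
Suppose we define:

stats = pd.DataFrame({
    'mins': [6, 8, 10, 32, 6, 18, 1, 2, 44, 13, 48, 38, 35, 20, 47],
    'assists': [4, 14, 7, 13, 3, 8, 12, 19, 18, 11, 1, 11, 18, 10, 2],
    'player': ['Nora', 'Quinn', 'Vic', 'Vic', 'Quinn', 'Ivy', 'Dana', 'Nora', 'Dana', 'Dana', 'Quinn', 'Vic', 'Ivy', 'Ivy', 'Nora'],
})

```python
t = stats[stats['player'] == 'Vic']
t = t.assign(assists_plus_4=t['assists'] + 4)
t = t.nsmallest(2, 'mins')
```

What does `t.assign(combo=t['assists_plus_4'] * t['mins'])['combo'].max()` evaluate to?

544

filter rows where player == 'Vic':
    mins  assists player
2     10        7    Vic
3     32       13    Vic
11    38       11    Vic
add column assists_plus_4 = t['assists'] + 4:
    mins  assists player  assists_plus_4
2     10        7    Vic              11
3     32       13    Vic              17
11    38       11    Vic              15
take 2 rows with smallest mins:
   mins  assists player  assists_plus_4
2    10        7    Vic              11
3    32       13    Vic              17
add column combo = t['assists_plus_4'] * t['mins']:
   mins  assists player  assists_plus_4  combo
2    10        7    Vic              11    110
3    32       13    Vic              17    544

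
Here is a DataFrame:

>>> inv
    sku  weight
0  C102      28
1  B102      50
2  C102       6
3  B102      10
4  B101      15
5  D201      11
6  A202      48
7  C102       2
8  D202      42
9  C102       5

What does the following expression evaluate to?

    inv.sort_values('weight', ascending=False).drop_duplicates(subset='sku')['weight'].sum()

sort by weight descending:
    sku  weight
1  B102      50
6  A202      48
8  D202      42
0  C102      28
4  B101      15
5  D201      11
3  B102      10
2  C102       6
9  C102       5
7  C102       2
drop duplicate sku (keep=first):
    sku  weight
1  B102      50
6  A202      48
8  D202      42
0  C102      28
4  B101      15
5  D201      11
So sum() = 194.

194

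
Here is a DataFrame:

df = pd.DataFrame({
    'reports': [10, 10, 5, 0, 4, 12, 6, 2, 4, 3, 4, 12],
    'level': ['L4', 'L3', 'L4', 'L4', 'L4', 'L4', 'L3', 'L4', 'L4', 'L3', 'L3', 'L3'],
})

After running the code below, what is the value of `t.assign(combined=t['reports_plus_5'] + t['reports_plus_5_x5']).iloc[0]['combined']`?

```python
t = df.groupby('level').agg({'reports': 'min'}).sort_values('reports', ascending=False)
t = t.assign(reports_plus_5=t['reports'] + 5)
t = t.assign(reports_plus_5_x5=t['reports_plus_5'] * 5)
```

48

group by level, min of reports:
       reports
level         
L3           3
L4           0
sort by reports descending:
       reports
level         
L3           3
L4           0
add column reports_plus_5 = t['reports'] + 5:
       reports  reports_plus_5
level                         
L3           3               8
L4           0               5
add column reports_plus_5_x5 = t['reports_plus_5'] * 5:
       reports  reports_plus_5  reports_plus_5_x5
level                                            
L3           3               8                 40
L4           0               5                 25
add column combined = t['reports_plus_5'] + t['reports_plus_5_x5']:
       reports  reports_plus_5  reports_plus_5_x5  combined
level                                                      
L3           3               8                 40        48
L4           0               5                 25        30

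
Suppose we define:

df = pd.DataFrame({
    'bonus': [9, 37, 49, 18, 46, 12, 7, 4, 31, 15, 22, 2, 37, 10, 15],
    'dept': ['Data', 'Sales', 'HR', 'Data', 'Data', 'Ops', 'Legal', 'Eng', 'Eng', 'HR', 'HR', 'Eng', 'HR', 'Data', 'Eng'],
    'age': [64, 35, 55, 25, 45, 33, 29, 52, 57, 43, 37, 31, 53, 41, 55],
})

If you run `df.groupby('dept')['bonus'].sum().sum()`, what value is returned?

314

group by dept, sum of bonus:
dept
Data      83
Eng       52
HR       123
Legal      7
Ops       12
Sales     37
Name: bonus, dtype: int64
Then the sum of the resulting series: 314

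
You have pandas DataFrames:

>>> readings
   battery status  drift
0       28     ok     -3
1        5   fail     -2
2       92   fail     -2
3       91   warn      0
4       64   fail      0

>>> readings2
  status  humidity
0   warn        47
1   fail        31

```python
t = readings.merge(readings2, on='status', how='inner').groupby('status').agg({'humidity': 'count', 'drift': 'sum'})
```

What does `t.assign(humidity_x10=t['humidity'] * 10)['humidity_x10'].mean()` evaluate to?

20.0

merge on 'status' (how='inner') → 4 rows:
   battery status  drift  humidity
0        5   fail     -2        31
1       92   fail     -2        31
2       91   warn      0        47
3       64   fail      0        31
group by status: count(humidity), sum(drift):
        humidity  drift
status                 
fail           3     -4
warn           1      0
add column humidity_x10 = t['humidity'] * 10:
        humidity  drift  humidity_x10
status                               
fail           3     -4            30
warn           1      0            10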